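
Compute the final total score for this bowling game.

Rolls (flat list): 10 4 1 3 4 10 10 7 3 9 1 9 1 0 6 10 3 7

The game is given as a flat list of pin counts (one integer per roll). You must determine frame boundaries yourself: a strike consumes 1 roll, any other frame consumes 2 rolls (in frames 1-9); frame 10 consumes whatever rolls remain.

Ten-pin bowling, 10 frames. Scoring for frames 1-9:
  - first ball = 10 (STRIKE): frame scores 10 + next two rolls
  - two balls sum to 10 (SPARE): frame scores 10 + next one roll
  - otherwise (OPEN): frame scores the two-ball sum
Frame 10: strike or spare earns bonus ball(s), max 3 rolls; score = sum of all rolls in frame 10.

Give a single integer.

Frame 1: STRIKE. 10 + next two rolls (4+1) = 15. Cumulative: 15
Frame 2: OPEN (4+1=5). Cumulative: 20
Frame 3: OPEN (3+4=7). Cumulative: 27
Frame 4: STRIKE. 10 + next two rolls (10+7) = 27. Cumulative: 54
Frame 5: STRIKE. 10 + next two rolls (7+3) = 20. Cumulative: 74
Frame 6: SPARE (7+3=10). 10 + next roll (9) = 19. Cumulative: 93
Frame 7: SPARE (9+1=10). 10 + next roll (9) = 19. Cumulative: 112
Frame 8: SPARE (9+1=10). 10 + next roll (0) = 10. Cumulative: 122
Frame 9: OPEN (0+6=6). Cumulative: 128
Frame 10: STRIKE. Sum of all frame-10 rolls (10+3+7) = 20. Cumulative: 148

Answer: 148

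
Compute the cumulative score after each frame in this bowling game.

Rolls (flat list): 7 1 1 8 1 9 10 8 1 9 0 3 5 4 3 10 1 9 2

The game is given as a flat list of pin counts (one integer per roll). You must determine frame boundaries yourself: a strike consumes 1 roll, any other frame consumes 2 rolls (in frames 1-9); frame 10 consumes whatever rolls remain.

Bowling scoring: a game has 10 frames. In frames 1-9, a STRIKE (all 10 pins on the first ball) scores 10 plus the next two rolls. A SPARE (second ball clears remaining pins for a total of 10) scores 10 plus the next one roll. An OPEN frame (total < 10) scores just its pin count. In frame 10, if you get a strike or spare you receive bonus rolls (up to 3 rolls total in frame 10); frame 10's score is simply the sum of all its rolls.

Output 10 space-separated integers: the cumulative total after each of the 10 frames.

Frame 1: OPEN (7+1=8). Cumulative: 8
Frame 2: OPEN (1+8=9). Cumulative: 17
Frame 3: SPARE (1+9=10). 10 + next roll (10) = 20. Cumulative: 37
Frame 4: STRIKE. 10 + next two rolls (8+1) = 19. Cumulative: 56
Frame 5: OPEN (8+1=9). Cumulative: 65
Frame 6: OPEN (9+0=9). Cumulative: 74
Frame 7: OPEN (3+5=8). Cumulative: 82
Frame 8: OPEN (4+3=7). Cumulative: 89
Frame 9: STRIKE. 10 + next two rolls (1+9) = 20. Cumulative: 109
Frame 10: SPARE. Sum of all frame-10 rolls (1+9+2) = 12. Cumulative: 121

Answer: 8 17 37 56 65 74 82 89 109 121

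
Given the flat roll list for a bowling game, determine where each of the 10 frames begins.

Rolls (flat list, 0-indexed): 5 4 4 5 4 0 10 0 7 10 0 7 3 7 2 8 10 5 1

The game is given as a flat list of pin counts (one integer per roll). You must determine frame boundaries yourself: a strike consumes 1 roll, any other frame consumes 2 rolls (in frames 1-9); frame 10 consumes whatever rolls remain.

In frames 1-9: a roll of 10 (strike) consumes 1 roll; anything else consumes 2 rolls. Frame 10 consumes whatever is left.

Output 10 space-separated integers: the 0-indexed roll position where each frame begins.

Answer: 0 2 4 6 7 9 10 12 14 16

Derivation:
Frame 1 starts at roll index 0: rolls=5,4 (sum=9), consumes 2 rolls
Frame 2 starts at roll index 2: rolls=4,5 (sum=9), consumes 2 rolls
Frame 3 starts at roll index 4: rolls=4,0 (sum=4), consumes 2 rolls
Frame 4 starts at roll index 6: roll=10 (strike), consumes 1 roll
Frame 5 starts at roll index 7: rolls=0,7 (sum=7), consumes 2 rolls
Frame 6 starts at roll index 9: roll=10 (strike), consumes 1 roll
Frame 7 starts at roll index 10: rolls=0,7 (sum=7), consumes 2 rolls
Frame 8 starts at roll index 12: rolls=3,7 (sum=10), consumes 2 rolls
Frame 9 starts at roll index 14: rolls=2,8 (sum=10), consumes 2 rolls
Frame 10 starts at roll index 16: 3 remaining rolls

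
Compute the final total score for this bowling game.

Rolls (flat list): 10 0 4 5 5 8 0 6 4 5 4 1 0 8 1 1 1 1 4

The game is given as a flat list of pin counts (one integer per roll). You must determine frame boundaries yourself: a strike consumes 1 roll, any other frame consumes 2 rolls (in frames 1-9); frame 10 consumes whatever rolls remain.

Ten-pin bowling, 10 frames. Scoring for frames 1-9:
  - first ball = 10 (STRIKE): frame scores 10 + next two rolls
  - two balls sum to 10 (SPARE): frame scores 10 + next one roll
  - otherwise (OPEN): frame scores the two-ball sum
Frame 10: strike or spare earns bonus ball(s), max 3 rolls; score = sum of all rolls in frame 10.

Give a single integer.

Answer: 85

Derivation:
Frame 1: STRIKE. 10 + next two rolls (0+4) = 14. Cumulative: 14
Frame 2: OPEN (0+4=4). Cumulative: 18
Frame 3: SPARE (5+5=10). 10 + next roll (8) = 18. Cumulative: 36
Frame 4: OPEN (8+0=8). Cumulative: 44
Frame 5: SPARE (6+4=10). 10 + next roll (5) = 15. Cumulative: 59
Frame 6: OPEN (5+4=9). Cumulative: 68
Frame 7: OPEN (1+0=1). Cumulative: 69
Frame 8: OPEN (8+1=9). Cumulative: 78
Frame 9: OPEN (1+1=2). Cumulative: 80
Frame 10: OPEN. Sum of all frame-10 rolls (1+4) = 5. Cumulative: 85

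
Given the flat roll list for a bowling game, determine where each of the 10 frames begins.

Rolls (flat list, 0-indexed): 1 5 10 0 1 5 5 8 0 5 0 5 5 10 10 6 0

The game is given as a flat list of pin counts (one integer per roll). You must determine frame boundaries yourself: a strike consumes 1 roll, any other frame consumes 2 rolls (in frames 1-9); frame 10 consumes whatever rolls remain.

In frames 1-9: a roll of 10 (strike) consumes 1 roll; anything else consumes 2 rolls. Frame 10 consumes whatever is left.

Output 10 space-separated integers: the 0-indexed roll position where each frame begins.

Frame 1 starts at roll index 0: rolls=1,5 (sum=6), consumes 2 rolls
Frame 2 starts at roll index 2: roll=10 (strike), consumes 1 roll
Frame 3 starts at roll index 3: rolls=0,1 (sum=1), consumes 2 rolls
Frame 4 starts at roll index 5: rolls=5,5 (sum=10), consumes 2 rolls
Frame 5 starts at roll index 7: rolls=8,0 (sum=8), consumes 2 rolls
Frame 6 starts at roll index 9: rolls=5,0 (sum=5), consumes 2 rolls
Frame 7 starts at roll index 11: rolls=5,5 (sum=10), consumes 2 rolls
Frame 8 starts at roll index 13: roll=10 (strike), consumes 1 roll
Frame 9 starts at roll index 14: roll=10 (strike), consumes 1 roll
Frame 10 starts at roll index 15: 2 remaining rolls

Answer: 0 2 3 5 7 9 11 13 14 15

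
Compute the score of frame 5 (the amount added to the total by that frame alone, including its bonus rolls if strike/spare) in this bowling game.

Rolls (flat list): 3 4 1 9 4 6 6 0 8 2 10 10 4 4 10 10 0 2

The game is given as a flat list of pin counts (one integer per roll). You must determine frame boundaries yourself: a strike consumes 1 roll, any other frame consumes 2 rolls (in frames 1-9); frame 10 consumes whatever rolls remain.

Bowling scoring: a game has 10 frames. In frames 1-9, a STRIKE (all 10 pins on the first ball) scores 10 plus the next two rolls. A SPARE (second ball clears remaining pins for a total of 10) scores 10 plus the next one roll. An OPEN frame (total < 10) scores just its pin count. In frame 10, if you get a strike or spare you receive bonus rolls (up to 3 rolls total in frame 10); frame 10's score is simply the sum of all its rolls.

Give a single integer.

Answer: 20

Derivation:
Frame 1: OPEN (3+4=7). Cumulative: 7
Frame 2: SPARE (1+9=10). 10 + next roll (4) = 14. Cumulative: 21
Frame 3: SPARE (4+6=10). 10 + next roll (6) = 16. Cumulative: 37
Frame 4: OPEN (6+0=6). Cumulative: 43
Frame 5: SPARE (8+2=10). 10 + next roll (10) = 20. Cumulative: 63
Frame 6: STRIKE. 10 + next two rolls (10+4) = 24. Cumulative: 87
Frame 7: STRIKE. 10 + next two rolls (4+4) = 18. Cumulative: 105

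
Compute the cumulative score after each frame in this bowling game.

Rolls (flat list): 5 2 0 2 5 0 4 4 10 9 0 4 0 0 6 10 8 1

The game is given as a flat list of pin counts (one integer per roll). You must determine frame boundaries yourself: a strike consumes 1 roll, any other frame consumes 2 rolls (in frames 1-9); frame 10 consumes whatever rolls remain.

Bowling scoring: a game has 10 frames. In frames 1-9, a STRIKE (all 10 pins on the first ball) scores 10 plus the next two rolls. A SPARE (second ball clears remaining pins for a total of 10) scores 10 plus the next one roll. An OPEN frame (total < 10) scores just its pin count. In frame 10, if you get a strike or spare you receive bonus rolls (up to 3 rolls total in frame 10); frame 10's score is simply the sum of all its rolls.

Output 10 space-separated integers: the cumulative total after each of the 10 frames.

Frame 1: OPEN (5+2=7). Cumulative: 7
Frame 2: OPEN (0+2=2). Cumulative: 9
Frame 3: OPEN (5+0=5). Cumulative: 14
Frame 4: OPEN (4+4=8). Cumulative: 22
Frame 5: STRIKE. 10 + next two rolls (9+0) = 19. Cumulative: 41
Frame 6: OPEN (9+0=9). Cumulative: 50
Frame 7: OPEN (4+0=4). Cumulative: 54
Frame 8: OPEN (0+6=6). Cumulative: 60
Frame 9: STRIKE. 10 + next two rolls (8+1) = 19. Cumulative: 79
Frame 10: OPEN. Sum of all frame-10 rolls (8+1) = 9. Cumulative: 88

Answer: 7 9 14 22 41 50 54 60 79 88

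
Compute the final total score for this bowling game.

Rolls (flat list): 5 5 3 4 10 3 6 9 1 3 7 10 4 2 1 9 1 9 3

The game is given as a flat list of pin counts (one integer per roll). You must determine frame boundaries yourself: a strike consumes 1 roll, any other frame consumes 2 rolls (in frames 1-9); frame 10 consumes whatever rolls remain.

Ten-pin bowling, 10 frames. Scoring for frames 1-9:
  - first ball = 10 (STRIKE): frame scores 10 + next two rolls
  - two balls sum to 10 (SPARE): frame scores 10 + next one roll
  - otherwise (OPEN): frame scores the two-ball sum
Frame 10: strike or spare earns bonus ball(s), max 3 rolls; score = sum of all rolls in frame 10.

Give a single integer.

Answer: 127

Derivation:
Frame 1: SPARE (5+5=10). 10 + next roll (3) = 13. Cumulative: 13
Frame 2: OPEN (3+4=7). Cumulative: 20
Frame 3: STRIKE. 10 + next two rolls (3+6) = 19. Cumulative: 39
Frame 4: OPEN (3+6=9). Cumulative: 48
Frame 5: SPARE (9+1=10). 10 + next roll (3) = 13. Cumulative: 61
Frame 6: SPARE (3+7=10). 10 + next roll (10) = 20. Cumulative: 81
Frame 7: STRIKE. 10 + next two rolls (4+2) = 16. Cumulative: 97
Frame 8: OPEN (4+2=6). Cumulative: 103
Frame 9: SPARE (1+9=10). 10 + next roll (1) = 11. Cumulative: 114
Frame 10: SPARE. Sum of all frame-10 rolls (1+9+3) = 13. Cumulative: 127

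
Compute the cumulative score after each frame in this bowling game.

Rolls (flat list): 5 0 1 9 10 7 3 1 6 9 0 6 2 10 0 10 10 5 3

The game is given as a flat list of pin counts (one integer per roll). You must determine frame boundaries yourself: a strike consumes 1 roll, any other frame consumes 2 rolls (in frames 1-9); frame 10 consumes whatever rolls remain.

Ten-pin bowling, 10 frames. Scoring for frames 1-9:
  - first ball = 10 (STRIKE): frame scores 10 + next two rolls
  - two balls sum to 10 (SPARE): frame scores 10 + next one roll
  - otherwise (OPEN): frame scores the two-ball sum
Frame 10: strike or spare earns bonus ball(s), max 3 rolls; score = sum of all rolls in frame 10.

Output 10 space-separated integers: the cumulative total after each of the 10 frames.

Frame 1: OPEN (5+0=5). Cumulative: 5
Frame 2: SPARE (1+9=10). 10 + next roll (10) = 20. Cumulative: 25
Frame 3: STRIKE. 10 + next two rolls (7+3) = 20. Cumulative: 45
Frame 4: SPARE (7+3=10). 10 + next roll (1) = 11. Cumulative: 56
Frame 5: OPEN (1+6=7). Cumulative: 63
Frame 6: OPEN (9+0=9). Cumulative: 72
Frame 7: OPEN (6+2=8). Cumulative: 80
Frame 8: STRIKE. 10 + next two rolls (0+10) = 20. Cumulative: 100
Frame 9: SPARE (0+10=10). 10 + next roll (10) = 20. Cumulative: 120
Frame 10: STRIKE. Sum of all frame-10 rolls (10+5+3) = 18. Cumulative: 138

Answer: 5 25 45 56 63 72 80 100 120 138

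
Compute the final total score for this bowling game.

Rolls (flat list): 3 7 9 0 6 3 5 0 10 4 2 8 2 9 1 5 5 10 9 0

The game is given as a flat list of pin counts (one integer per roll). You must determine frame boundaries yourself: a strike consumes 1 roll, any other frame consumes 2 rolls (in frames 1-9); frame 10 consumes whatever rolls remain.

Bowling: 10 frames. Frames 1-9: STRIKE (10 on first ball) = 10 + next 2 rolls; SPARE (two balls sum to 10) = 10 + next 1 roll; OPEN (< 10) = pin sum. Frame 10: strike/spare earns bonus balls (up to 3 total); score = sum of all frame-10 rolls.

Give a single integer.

Answer: 137

Derivation:
Frame 1: SPARE (3+7=10). 10 + next roll (9) = 19. Cumulative: 19
Frame 2: OPEN (9+0=9). Cumulative: 28
Frame 3: OPEN (6+3=9). Cumulative: 37
Frame 4: OPEN (5+0=5). Cumulative: 42
Frame 5: STRIKE. 10 + next two rolls (4+2) = 16. Cumulative: 58
Frame 6: OPEN (4+2=6). Cumulative: 64
Frame 7: SPARE (8+2=10). 10 + next roll (9) = 19. Cumulative: 83
Frame 8: SPARE (9+1=10). 10 + next roll (5) = 15. Cumulative: 98
Frame 9: SPARE (5+5=10). 10 + next roll (10) = 20. Cumulative: 118
Frame 10: STRIKE. Sum of all frame-10 rolls (10+9+0) = 19. Cumulative: 137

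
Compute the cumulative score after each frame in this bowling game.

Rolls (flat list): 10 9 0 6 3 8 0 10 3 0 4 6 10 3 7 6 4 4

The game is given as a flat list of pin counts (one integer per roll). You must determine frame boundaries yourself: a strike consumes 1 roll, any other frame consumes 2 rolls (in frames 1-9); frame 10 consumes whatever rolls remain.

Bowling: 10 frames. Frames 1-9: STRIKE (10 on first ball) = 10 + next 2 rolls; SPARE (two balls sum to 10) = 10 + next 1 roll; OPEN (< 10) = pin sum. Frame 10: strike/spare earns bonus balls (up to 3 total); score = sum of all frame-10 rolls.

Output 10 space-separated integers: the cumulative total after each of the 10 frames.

Answer: 19 28 37 45 58 61 81 101 117 131

Derivation:
Frame 1: STRIKE. 10 + next two rolls (9+0) = 19. Cumulative: 19
Frame 2: OPEN (9+0=9). Cumulative: 28
Frame 3: OPEN (6+3=9). Cumulative: 37
Frame 4: OPEN (8+0=8). Cumulative: 45
Frame 5: STRIKE. 10 + next two rolls (3+0) = 13. Cumulative: 58
Frame 6: OPEN (3+0=3). Cumulative: 61
Frame 7: SPARE (4+6=10). 10 + next roll (10) = 20. Cumulative: 81
Frame 8: STRIKE. 10 + next two rolls (3+7) = 20. Cumulative: 101
Frame 9: SPARE (3+7=10). 10 + next roll (6) = 16. Cumulative: 117
Frame 10: SPARE. Sum of all frame-10 rolls (6+4+4) = 14. Cumulative: 131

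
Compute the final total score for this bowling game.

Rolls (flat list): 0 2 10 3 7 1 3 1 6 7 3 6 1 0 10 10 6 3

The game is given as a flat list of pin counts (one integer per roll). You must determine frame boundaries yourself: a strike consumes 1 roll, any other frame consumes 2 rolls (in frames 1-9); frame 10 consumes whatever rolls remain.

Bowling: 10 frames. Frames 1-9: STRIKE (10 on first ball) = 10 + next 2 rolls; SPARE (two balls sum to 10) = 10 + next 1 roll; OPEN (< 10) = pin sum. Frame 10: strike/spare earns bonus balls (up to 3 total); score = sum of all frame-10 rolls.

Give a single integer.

Frame 1: OPEN (0+2=2). Cumulative: 2
Frame 2: STRIKE. 10 + next two rolls (3+7) = 20. Cumulative: 22
Frame 3: SPARE (3+7=10). 10 + next roll (1) = 11. Cumulative: 33
Frame 4: OPEN (1+3=4). Cumulative: 37
Frame 5: OPEN (1+6=7). Cumulative: 44
Frame 6: SPARE (7+3=10). 10 + next roll (6) = 16. Cumulative: 60
Frame 7: OPEN (6+1=7). Cumulative: 67
Frame 8: SPARE (0+10=10). 10 + next roll (10) = 20. Cumulative: 87
Frame 9: STRIKE. 10 + next two rolls (6+3) = 19. Cumulative: 106
Frame 10: OPEN. Sum of all frame-10 rolls (6+3) = 9. Cumulative: 115

Answer: 115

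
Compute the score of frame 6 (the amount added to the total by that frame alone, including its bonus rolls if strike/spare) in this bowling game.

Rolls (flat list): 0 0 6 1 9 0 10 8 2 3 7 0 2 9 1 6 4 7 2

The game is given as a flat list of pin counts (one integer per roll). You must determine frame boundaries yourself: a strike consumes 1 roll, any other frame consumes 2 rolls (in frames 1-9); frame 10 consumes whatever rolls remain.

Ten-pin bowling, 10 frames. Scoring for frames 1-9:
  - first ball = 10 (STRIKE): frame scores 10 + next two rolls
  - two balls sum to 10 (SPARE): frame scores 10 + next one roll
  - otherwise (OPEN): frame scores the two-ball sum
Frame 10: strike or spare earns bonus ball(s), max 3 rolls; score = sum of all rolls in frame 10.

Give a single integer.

Answer: 10

Derivation:
Frame 1: OPEN (0+0=0). Cumulative: 0
Frame 2: OPEN (6+1=7). Cumulative: 7
Frame 3: OPEN (9+0=9). Cumulative: 16
Frame 4: STRIKE. 10 + next two rolls (8+2) = 20. Cumulative: 36
Frame 5: SPARE (8+2=10). 10 + next roll (3) = 13. Cumulative: 49
Frame 6: SPARE (3+7=10). 10 + next roll (0) = 10. Cumulative: 59
Frame 7: OPEN (0+2=2). Cumulative: 61
Frame 8: SPARE (9+1=10). 10 + next roll (6) = 16. Cumulative: 77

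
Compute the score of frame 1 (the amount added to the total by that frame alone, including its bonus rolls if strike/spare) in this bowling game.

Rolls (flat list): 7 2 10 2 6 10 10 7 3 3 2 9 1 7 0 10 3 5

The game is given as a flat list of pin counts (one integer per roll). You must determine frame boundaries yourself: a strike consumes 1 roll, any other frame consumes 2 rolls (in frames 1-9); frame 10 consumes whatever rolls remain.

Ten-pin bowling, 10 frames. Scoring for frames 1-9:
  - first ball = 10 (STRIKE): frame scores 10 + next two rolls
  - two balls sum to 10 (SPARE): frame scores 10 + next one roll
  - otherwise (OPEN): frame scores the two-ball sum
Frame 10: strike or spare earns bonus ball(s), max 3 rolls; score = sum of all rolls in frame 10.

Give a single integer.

Answer: 9

Derivation:
Frame 1: OPEN (7+2=9). Cumulative: 9
Frame 2: STRIKE. 10 + next two rolls (2+6) = 18. Cumulative: 27
Frame 3: OPEN (2+6=8). Cumulative: 35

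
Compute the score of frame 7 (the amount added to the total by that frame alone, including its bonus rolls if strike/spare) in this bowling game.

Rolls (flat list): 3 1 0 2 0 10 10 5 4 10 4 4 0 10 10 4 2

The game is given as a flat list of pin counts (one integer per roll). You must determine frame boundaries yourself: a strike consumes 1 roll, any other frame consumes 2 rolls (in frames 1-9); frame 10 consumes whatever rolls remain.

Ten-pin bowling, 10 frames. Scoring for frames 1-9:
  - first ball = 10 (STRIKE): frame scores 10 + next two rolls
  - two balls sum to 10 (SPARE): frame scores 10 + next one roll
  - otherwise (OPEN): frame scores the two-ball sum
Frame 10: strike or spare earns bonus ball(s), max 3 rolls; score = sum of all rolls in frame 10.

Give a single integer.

Frame 1: OPEN (3+1=4). Cumulative: 4
Frame 2: OPEN (0+2=2). Cumulative: 6
Frame 3: SPARE (0+10=10). 10 + next roll (10) = 20. Cumulative: 26
Frame 4: STRIKE. 10 + next two rolls (5+4) = 19. Cumulative: 45
Frame 5: OPEN (5+4=9). Cumulative: 54
Frame 6: STRIKE. 10 + next two rolls (4+4) = 18. Cumulative: 72
Frame 7: OPEN (4+4=8). Cumulative: 80
Frame 8: SPARE (0+10=10). 10 + next roll (10) = 20. Cumulative: 100
Frame 9: STRIKE. 10 + next two rolls (4+2) = 16. Cumulative: 116

Answer: 8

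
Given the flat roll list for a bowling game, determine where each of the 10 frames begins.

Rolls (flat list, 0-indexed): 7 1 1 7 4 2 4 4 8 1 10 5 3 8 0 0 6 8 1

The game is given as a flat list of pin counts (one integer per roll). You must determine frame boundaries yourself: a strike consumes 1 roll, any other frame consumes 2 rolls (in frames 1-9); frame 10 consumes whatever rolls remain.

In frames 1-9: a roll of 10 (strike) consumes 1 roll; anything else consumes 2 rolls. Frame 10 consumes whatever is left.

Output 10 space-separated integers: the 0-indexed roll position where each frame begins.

Frame 1 starts at roll index 0: rolls=7,1 (sum=8), consumes 2 rolls
Frame 2 starts at roll index 2: rolls=1,7 (sum=8), consumes 2 rolls
Frame 3 starts at roll index 4: rolls=4,2 (sum=6), consumes 2 rolls
Frame 4 starts at roll index 6: rolls=4,4 (sum=8), consumes 2 rolls
Frame 5 starts at roll index 8: rolls=8,1 (sum=9), consumes 2 rolls
Frame 6 starts at roll index 10: roll=10 (strike), consumes 1 roll
Frame 7 starts at roll index 11: rolls=5,3 (sum=8), consumes 2 rolls
Frame 8 starts at roll index 13: rolls=8,0 (sum=8), consumes 2 rolls
Frame 9 starts at roll index 15: rolls=0,6 (sum=6), consumes 2 rolls
Frame 10 starts at roll index 17: 2 remaining rolls

Answer: 0 2 4 6 8 10 11 13 15 17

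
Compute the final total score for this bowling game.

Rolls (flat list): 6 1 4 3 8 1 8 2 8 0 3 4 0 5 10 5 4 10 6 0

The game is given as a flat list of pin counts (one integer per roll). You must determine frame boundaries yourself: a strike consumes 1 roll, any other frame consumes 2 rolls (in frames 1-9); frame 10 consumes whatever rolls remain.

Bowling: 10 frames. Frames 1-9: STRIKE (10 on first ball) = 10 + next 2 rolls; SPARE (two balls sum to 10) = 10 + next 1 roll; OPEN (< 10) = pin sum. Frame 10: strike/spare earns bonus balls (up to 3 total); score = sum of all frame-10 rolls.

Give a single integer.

Answer: 105

Derivation:
Frame 1: OPEN (6+1=7). Cumulative: 7
Frame 2: OPEN (4+3=7). Cumulative: 14
Frame 3: OPEN (8+1=9). Cumulative: 23
Frame 4: SPARE (8+2=10). 10 + next roll (8) = 18. Cumulative: 41
Frame 5: OPEN (8+0=8). Cumulative: 49
Frame 6: OPEN (3+4=7). Cumulative: 56
Frame 7: OPEN (0+5=5). Cumulative: 61
Frame 8: STRIKE. 10 + next two rolls (5+4) = 19. Cumulative: 80
Frame 9: OPEN (5+4=9). Cumulative: 89
Frame 10: STRIKE. Sum of all frame-10 rolls (10+6+0) = 16. Cumulative: 105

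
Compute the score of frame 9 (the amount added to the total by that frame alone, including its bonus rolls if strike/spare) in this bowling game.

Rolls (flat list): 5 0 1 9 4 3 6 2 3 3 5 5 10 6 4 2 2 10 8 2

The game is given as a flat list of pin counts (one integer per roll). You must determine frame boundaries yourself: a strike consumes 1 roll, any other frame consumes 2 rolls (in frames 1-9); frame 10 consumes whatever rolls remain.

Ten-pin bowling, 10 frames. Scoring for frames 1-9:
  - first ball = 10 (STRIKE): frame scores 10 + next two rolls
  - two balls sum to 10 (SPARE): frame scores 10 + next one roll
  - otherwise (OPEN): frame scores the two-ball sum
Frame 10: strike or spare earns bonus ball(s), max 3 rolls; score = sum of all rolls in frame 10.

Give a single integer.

Frame 1: OPEN (5+0=5). Cumulative: 5
Frame 2: SPARE (1+9=10). 10 + next roll (4) = 14. Cumulative: 19
Frame 3: OPEN (4+3=7). Cumulative: 26
Frame 4: OPEN (6+2=8). Cumulative: 34
Frame 5: OPEN (3+3=6). Cumulative: 40
Frame 6: SPARE (5+5=10). 10 + next roll (10) = 20. Cumulative: 60
Frame 7: STRIKE. 10 + next two rolls (6+4) = 20. Cumulative: 80
Frame 8: SPARE (6+4=10). 10 + next roll (2) = 12. Cumulative: 92
Frame 9: OPEN (2+2=4). Cumulative: 96
Frame 10: STRIKE. Sum of all frame-10 rolls (10+8+2) = 20. Cumulative: 116

Answer: 4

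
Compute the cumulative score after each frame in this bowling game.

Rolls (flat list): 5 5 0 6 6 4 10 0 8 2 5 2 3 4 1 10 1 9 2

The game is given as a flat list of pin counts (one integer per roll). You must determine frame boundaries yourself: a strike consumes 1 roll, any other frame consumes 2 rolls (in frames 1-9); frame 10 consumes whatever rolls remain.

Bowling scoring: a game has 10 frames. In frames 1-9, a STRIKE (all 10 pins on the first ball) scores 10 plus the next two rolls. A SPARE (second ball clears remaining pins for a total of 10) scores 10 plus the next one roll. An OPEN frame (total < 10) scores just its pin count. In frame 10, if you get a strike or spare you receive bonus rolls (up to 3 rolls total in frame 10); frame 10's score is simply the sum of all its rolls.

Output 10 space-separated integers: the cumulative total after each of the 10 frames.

Answer: 10 16 36 54 62 69 74 79 99 111

Derivation:
Frame 1: SPARE (5+5=10). 10 + next roll (0) = 10. Cumulative: 10
Frame 2: OPEN (0+6=6). Cumulative: 16
Frame 3: SPARE (6+4=10). 10 + next roll (10) = 20. Cumulative: 36
Frame 4: STRIKE. 10 + next two rolls (0+8) = 18. Cumulative: 54
Frame 5: OPEN (0+8=8). Cumulative: 62
Frame 6: OPEN (2+5=7). Cumulative: 69
Frame 7: OPEN (2+3=5). Cumulative: 74
Frame 8: OPEN (4+1=5). Cumulative: 79
Frame 9: STRIKE. 10 + next two rolls (1+9) = 20. Cumulative: 99
Frame 10: SPARE. Sum of all frame-10 rolls (1+9+2) = 12. Cumulative: 111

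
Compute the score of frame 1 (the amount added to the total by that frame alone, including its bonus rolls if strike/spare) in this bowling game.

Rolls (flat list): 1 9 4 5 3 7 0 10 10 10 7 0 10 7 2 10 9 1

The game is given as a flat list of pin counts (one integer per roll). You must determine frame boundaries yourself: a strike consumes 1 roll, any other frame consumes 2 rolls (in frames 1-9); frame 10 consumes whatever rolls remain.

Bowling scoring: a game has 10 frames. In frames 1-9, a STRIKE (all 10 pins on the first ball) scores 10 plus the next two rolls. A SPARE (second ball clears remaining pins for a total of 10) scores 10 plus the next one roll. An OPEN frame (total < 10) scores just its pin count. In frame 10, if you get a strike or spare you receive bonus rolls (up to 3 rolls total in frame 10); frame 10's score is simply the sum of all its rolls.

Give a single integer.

Answer: 14

Derivation:
Frame 1: SPARE (1+9=10). 10 + next roll (4) = 14. Cumulative: 14
Frame 2: OPEN (4+5=9). Cumulative: 23
Frame 3: SPARE (3+7=10). 10 + next roll (0) = 10. Cumulative: 33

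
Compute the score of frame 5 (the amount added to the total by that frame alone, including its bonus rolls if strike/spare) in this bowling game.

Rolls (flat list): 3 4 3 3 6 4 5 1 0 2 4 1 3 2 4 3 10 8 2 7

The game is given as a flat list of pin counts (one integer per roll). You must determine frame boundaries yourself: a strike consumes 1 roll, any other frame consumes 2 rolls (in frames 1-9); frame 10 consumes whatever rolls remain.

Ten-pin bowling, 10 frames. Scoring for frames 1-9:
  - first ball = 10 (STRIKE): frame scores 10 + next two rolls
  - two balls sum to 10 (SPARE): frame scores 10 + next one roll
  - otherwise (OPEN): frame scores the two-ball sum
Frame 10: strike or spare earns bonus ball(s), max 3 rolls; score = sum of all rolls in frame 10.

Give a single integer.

Answer: 2

Derivation:
Frame 1: OPEN (3+4=7). Cumulative: 7
Frame 2: OPEN (3+3=6). Cumulative: 13
Frame 3: SPARE (6+4=10). 10 + next roll (5) = 15. Cumulative: 28
Frame 4: OPEN (5+1=6). Cumulative: 34
Frame 5: OPEN (0+2=2). Cumulative: 36
Frame 6: OPEN (4+1=5). Cumulative: 41
Frame 7: OPEN (3+2=5). Cumulative: 46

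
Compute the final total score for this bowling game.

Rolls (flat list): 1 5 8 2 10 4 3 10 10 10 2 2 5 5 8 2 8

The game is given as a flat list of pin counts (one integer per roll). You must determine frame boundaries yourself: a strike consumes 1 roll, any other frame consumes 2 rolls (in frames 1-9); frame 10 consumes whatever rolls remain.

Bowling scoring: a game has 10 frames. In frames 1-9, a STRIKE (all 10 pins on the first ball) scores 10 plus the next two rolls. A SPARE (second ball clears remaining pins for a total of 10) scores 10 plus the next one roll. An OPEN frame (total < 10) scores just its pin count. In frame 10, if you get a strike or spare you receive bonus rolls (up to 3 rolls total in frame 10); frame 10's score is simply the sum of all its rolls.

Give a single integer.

Frame 1: OPEN (1+5=6). Cumulative: 6
Frame 2: SPARE (8+2=10). 10 + next roll (10) = 20. Cumulative: 26
Frame 3: STRIKE. 10 + next two rolls (4+3) = 17. Cumulative: 43
Frame 4: OPEN (4+3=7). Cumulative: 50
Frame 5: STRIKE. 10 + next two rolls (10+10) = 30. Cumulative: 80
Frame 6: STRIKE. 10 + next two rolls (10+2) = 22. Cumulative: 102
Frame 7: STRIKE. 10 + next two rolls (2+2) = 14. Cumulative: 116
Frame 8: OPEN (2+2=4). Cumulative: 120
Frame 9: SPARE (5+5=10). 10 + next roll (8) = 18. Cumulative: 138
Frame 10: SPARE. Sum of all frame-10 rolls (8+2+8) = 18. Cumulative: 156

Answer: 156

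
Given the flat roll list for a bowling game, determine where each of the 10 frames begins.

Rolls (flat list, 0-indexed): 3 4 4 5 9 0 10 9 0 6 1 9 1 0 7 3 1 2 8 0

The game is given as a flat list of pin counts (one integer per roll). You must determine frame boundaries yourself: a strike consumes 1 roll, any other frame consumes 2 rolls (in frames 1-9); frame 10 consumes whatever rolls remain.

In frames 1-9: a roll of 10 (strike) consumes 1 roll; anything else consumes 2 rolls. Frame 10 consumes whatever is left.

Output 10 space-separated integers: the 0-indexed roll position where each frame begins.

Frame 1 starts at roll index 0: rolls=3,4 (sum=7), consumes 2 rolls
Frame 2 starts at roll index 2: rolls=4,5 (sum=9), consumes 2 rolls
Frame 3 starts at roll index 4: rolls=9,0 (sum=9), consumes 2 rolls
Frame 4 starts at roll index 6: roll=10 (strike), consumes 1 roll
Frame 5 starts at roll index 7: rolls=9,0 (sum=9), consumes 2 rolls
Frame 6 starts at roll index 9: rolls=6,1 (sum=7), consumes 2 rolls
Frame 7 starts at roll index 11: rolls=9,1 (sum=10), consumes 2 rolls
Frame 8 starts at roll index 13: rolls=0,7 (sum=7), consumes 2 rolls
Frame 9 starts at roll index 15: rolls=3,1 (sum=4), consumes 2 rolls
Frame 10 starts at roll index 17: 3 remaining rolls

Answer: 0 2 4 6 7 9 11 13 15 17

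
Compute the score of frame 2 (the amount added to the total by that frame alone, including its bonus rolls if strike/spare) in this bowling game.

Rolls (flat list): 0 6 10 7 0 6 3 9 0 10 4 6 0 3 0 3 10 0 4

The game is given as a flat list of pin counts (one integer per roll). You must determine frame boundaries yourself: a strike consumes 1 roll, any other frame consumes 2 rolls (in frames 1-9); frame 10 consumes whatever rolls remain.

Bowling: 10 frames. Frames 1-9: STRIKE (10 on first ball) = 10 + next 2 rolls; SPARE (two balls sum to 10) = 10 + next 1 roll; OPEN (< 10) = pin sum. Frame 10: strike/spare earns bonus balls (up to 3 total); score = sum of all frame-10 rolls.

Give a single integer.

Frame 1: OPEN (0+6=6). Cumulative: 6
Frame 2: STRIKE. 10 + next two rolls (7+0) = 17. Cumulative: 23
Frame 3: OPEN (7+0=7). Cumulative: 30
Frame 4: OPEN (6+3=9). Cumulative: 39

Answer: 17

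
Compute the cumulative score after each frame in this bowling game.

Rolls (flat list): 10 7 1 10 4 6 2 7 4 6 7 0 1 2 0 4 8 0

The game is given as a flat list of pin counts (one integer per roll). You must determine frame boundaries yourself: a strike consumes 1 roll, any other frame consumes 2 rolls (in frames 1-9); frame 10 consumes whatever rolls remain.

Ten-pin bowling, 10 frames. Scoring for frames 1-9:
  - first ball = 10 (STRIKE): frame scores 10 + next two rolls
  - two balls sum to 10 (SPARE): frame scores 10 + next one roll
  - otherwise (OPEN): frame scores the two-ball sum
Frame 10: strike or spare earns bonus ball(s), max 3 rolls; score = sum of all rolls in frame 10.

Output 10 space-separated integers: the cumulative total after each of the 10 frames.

Answer: 18 26 46 58 67 84 91 94 98 106

Derivation:
Frame 1: STRIKE. 10 + next two rolls (7+1) = 18. Cumulative: 18
Frame 2: OPEN (7+1=8). Cumulative: 26
Frame 3: STRIKE. 10 + next two rolls (4+6) = 20. Cumulative: 46
Frame 4: SPARE (4+6=10). 10 + next roll (2) = 12. Cumulative: 58
Frame 5: OPEN (2+7=9). Cumulative: 67
Frame 6: SPARE (4+6=10). 10 + next roll (7) = 17. Cumulative: 84
Frame 7: OPEN (7+0=7). Cumulative: 91
Frame 8: OPEN (1+2=3). Cumulative: 94
Frame 9: OPEN (0+4=4). Cumulative: 98
Frame 10: OPEN. Sum of all frame-10 rolls (8+0) = 8. Cumulative: 106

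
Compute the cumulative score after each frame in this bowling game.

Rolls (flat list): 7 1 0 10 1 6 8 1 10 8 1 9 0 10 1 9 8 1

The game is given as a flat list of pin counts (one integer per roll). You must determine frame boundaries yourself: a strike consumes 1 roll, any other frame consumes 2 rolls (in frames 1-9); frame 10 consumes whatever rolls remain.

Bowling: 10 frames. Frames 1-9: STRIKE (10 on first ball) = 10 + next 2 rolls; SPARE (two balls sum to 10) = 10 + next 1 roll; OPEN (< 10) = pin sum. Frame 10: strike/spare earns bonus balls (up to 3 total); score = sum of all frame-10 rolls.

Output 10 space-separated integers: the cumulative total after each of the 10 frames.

Frame 1: OPEN (7+1=8). Cumulative: 8
Frame 2: SPARE (0+10=10). 10 + next roll (1) = 11. Cumulative: 19
Frame 3: OPEN (1+6=7). Cumulative: 26
Frame 4: OPEN (8+1=9). Cumulative: 35
Frame 5: STRIKE. 10 + next two rolls (8+1) = 19. Cumulative: 54
Frame 6: OPEN (8+1=9). Cumulative: 63
Frame 7: OPEN (9+0=9). Cumulative: 72
Frame 8: STRIKE. 10 + next two rolls (1+9) = 20. Cumulative: 92
Frame 9: SPARE (1+9=10). 10 + next roll (8) = 18. Cumulative: 110
Frame 10: OPEN. Sum of all frame-10 rolls (8+1) = 9. Cumulative: 119

Answer: 8 19 26 35 54 63 72 92 110 119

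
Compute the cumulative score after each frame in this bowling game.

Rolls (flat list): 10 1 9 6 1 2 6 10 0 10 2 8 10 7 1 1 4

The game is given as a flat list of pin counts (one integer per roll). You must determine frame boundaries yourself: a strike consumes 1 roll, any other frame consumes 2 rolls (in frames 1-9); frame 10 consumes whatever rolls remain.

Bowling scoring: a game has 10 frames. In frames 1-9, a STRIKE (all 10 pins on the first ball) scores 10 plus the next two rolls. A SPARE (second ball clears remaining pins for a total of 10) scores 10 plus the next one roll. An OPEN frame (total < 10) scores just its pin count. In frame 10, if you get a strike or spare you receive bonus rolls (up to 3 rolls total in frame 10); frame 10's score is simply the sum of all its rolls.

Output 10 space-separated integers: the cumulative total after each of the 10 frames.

Frame 1: STRIKE. 10 + next two rolls (1+9) = 20. Cumulative: 20
Frame 2: SPARE (1+9=10). 10 + next roll (6) = 16. Cumulative: 36
Frame 3: OPEN (6+1=7). Cumulative: 43
Frame 4: OPEN (2+6=8). Cumulative: 51
Frame 5: STRIKE. 10 + next two rolls (0+10) = 20. Cumulative: 71
Frame 6: SPARE (0+10=10). 10 + next roll (2) = 12. Cumulative: 83
Frame 7: SPARE (2+8=10). 10 + next roll (10) = 20. Cumulative: 103
Frame 8: STRIKE. 10 + next two rolls (7+1) = 18. Cumulative: 121
Frame 9: OPEN (7+1=8). Cumulative: 129
Frame 10: OPEN. Sum of all frame-10 rolls (1+4) = 5. Cumulative: 134

Answer: 20 36 43 51 71 83 103 121 129 134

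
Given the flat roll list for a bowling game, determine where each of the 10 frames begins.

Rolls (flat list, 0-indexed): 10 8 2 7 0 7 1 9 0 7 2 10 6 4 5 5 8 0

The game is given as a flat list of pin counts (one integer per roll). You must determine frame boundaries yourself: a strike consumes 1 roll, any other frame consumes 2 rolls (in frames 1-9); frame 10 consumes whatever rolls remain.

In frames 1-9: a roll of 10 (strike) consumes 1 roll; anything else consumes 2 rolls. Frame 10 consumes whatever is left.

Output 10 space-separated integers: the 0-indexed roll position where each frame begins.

Answer: 0 1 3 5 7 9 11 12 14 16

Derivation:
Frame 1 starts at roll index 0: roll=10 (strike), consumes 1 roll
Frame 2 starts at roll index 1: rolls=8,2 (sum=10), consumes 2 rolls
Frame 3 starts at roll index 3: rolls=7,0 (sum=7), consumes 2 rolls
Frame 4 starts at roll index 5: rolls=7,1 (sum=8), consumes 2 rolls
Frame 5 starts at roll index 7: rolls=9,0 (sum=9), consumes 2 rolls
Frame 6 starts at roll index 9: rolls=7,2 (sum=9), consumes 2 rolls
Frame 7 starts at roll index 11: roll=10 (strike), consumes 1 roll
Frame 8 starts at roll index 12: rolls=6,4 (sum=10), consumes 2 rolls
Frame 9 starts at roll index 14: rolls=5,5 (sum=10), consumes 2 rolls
Frame 10 starts at roll index 16: 2 remaining rolls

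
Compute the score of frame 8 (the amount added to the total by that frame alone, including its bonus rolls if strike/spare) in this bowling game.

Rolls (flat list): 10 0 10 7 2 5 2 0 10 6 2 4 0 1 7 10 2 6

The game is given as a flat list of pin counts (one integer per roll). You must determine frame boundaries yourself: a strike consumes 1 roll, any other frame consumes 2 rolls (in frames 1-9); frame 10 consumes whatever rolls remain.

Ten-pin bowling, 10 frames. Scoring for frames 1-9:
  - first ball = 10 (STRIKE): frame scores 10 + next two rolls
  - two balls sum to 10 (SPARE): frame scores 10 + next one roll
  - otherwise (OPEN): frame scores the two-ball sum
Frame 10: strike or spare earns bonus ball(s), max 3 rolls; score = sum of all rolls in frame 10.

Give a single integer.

Answer: 8

Derivation:
Frame 1: STRIKE. 10 + next two rolls (0+10) = 20. Cumulative: 20
Frame 2: SPARE (0+10=10). 10 + next roll (7) = 17. Cumulative: 37
Frame 3: OPEN (7+2=9). Cumulative: 46
Frame 4: OPEN (5+2=7). Cumulative: 53
Frame 5: SPARE (0+10=10). 10 + next roll (6) = 16. Cumulative: 69
Frame 6: OPEN (6+2=8). Cumulative: 77
Frame 7: OPEN (4+0=4). Cumulative: 81
Frame 8: OPEN (1+7=8). Cumulative: 89
Frame 9: STRIKE. 10 + next two rolls (2+6) = 18. Cumulative: 107
Frame 10: OPEN. Sum of all frame-10 rolls (2+6) = 8. Cumulative: 115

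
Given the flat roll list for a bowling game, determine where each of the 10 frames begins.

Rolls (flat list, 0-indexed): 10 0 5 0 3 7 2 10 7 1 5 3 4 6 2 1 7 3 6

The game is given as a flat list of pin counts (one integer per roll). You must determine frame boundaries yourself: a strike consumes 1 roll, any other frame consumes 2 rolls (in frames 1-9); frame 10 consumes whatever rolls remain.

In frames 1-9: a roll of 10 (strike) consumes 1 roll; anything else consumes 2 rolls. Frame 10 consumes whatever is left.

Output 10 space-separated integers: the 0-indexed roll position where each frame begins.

Frame 1 starts at roll index 0: roll=10 (strike), consumes 1 roll
Frame 2 starts at roll index 1: rolls=0,5 (sum=5), consumes 2 rolls
Frame 3 starts at roll index 3: rolls=0,3 (sum=3), consumes 2 rolls
Frame 4 starts at roll index 5: rolls=7,2 (sum=9), consumes 2 rolls
Frame 5 starts at roll index 7: roll=10 (strike), consumes 1 roll
Frame 6 starts at roll index 8: rolls=7,1 (sum=8), consumes 2 rolls
Frame 7 starts at roll index 10: rolls=5,3 (sum=8), consumes 2 rolls
Frame 8 starts at roll index 12: rolls=4,6 (sum=10), consumes 2 rolls
Frame 9 starts at roll index 14: rolls=2,1 (sum=3), consumes 2 rolls
Frame 10 starts at roll index 16: 3 remaining rolls

Answer: 0 1 3 5 7 8 10 12 14 16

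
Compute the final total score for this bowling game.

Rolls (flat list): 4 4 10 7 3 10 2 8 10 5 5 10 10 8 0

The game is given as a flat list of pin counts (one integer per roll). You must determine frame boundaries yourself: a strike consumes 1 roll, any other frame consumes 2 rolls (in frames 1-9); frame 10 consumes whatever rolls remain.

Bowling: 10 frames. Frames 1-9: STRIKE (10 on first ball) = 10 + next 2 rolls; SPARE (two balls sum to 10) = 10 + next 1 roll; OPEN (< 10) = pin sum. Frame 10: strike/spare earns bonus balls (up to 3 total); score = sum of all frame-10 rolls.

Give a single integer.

Answer: 182

Derivation:
Frame 1: OPEN (4+4=8). Cumulative: 8
Frame 2: STRIKE. 10 + next two rolls (7+3) = 20. Cumulative: 28
Frame 3: SPARE (7+3=10). 10 + next roll (10) = 20. Cumulative: 48
Frame 4: STRIKE. 10 + next two rolls (2+8) = 20. Cumulative: 68
Frame 5: SPARE (2+8=10). 10 + next roll (10) = 20. Cumulative: 88
Frame 6: STRIKE. 10 + next two rolls (5+5) = 20. Cumulative: 108
Frame 7: SPARE (5+5=10). 10 + next roll (10) = 20. Cumulative: 128
Frame 8: STRIKE. 10 + next two rolls (10+8) = 28. Cumulative: 156
Frame 9: STRIKE. 10 + next two rolls (8+0) = 18. Cumulative: 174
Frame 10: OPEN. Sum of all frame-10 rolls (8+0) = 8. Cumulative: 182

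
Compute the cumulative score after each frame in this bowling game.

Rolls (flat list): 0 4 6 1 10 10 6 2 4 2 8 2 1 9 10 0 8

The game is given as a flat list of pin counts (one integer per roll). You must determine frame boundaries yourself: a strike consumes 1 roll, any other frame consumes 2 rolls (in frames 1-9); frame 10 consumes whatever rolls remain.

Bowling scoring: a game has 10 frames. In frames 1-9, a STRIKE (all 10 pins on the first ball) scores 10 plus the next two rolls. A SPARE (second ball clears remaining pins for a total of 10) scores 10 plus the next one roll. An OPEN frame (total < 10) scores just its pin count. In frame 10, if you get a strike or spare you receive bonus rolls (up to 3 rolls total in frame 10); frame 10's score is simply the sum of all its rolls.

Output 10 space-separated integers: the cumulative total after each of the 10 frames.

Frame 1: OPEN (0+4=4). Cumulative: 4
Frame 2: OPEN (6+1=7). Cumulative: 11
Frame 3: STRIKE. 10 + next two rolls (10+6) = 26. Cumulative: 37
Frame 4: STRIKE. 10 + next two rolls (6+2) = 18. Cumulative: 55
Frame 5: OPEN (6+2=8). Cumulative: 63
Frame 6: OPEN (4+2=6). Cumulative: 69
Frame 7: SPARE (8+2=10). 10 + next roll (1) = 11. Cumulative: 80
Frame 8: SPARE (1+9=10). 10 + next roll (10) = 20. Cumulative: 100
Frame 9: STRIKE. 10 + next two rolls (0+8) = 18. Cumulative: 118
Frame 10: OPEN. Sum of all frame-10 rolls (0+8) = 8. Cumulative: 126

Answer: 4 11 37 55 63 69 80 100 118 126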